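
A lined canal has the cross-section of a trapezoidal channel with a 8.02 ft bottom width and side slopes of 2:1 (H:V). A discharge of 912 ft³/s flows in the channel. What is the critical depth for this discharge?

y_c = 4.99 ft

At critical depth, Q² T / (g A³) = 1, i.e. A³/T = Q²/g = 912²/32.2 = 25830.
Trying y = 5.83 ft: A³/T = 48190 — over.
Trying y = 4.37 ft: A³/T = 15410 — short.
Trying y = 4.99 ft: A³/T = 25900 — close enough.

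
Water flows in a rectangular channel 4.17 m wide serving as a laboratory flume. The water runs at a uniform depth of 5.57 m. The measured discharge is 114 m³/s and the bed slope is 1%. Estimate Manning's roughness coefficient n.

Flow area A = b·y = 4.17 × 5.57 = 23.23 m². Wetted perimeter P = b + 2y = 4.17 + 2×5.57 = 15.31 m.
Hydraulic radius R = A/P = 23.23/15.31 = 1.517 m.
Rearranging Manning's equation: n = (1/Q) A R^(2/3) S^(1/2) = (1/114) × 23.23 × 1.517^(2/3) × √0.01 = 0.0269.

n = 0.0269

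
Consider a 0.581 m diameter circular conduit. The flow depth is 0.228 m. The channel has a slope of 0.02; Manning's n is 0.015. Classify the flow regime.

For a circular section of diameter D = 0.581 m at depth y = 0.228 m, the central angle is θ = 2 arccos(1 − 2y/D) = 2.708 rad. Then A = (D²/8)(θ − sin θ) = 0.09653 m² and P = Dθ/2 = 0.7866 m.
Hydraulic radius R = A/P = 0.09653/0.7866 = 0.1227 m.
V = (1/n) R^(2/3) √S = (1/0.015) × 0.1227^(2/3) × √0.02 = 2.328 m/s. Hydraulic depth D_h = A/T = 0.09653/0.5674 = 0.1701 m.
Froude number Fr = V/√(g·D_h) = 2.328/√(9.81×0.1701) = 1.8, which is greater than 1, so the flow is supercritical.

supercritical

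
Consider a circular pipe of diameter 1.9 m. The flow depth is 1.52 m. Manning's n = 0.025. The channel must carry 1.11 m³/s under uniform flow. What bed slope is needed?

S = 0.000271

For a circular section of diameter D = 1.9 m at depth y = 1.52 m, the central angle is θ = 2 arccos(1 − 2y/D) = 4.429 rad. Then A = (D²/8)(θ − sin θ) = 2.432 m² and P = Dθ/2 = 4.207 m.
Hydraulic radius R = A/P = 2.432/4.207 = 0.578 m.
From Manning's equation, S = [nQ / (1 A R^(2/3))]² = [0.025 × 1.11 / (1 × 2.432 × 0.578^(2/3))]² = 0.000271.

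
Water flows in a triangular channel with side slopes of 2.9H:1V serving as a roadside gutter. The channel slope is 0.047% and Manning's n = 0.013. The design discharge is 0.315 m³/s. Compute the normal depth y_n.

y_n = 0.433 m

Manning's equation rearranged: A R^(2/3) = nQ / (1·√S) = 0.013 × 0.315 / (√0.00047) = 0.1889.
Trying y = 0.473 m: A R^(2/3) = 0.239 — high.
Trying y = 0.433 m: A R^(2/3) = 0.1888 — close enough.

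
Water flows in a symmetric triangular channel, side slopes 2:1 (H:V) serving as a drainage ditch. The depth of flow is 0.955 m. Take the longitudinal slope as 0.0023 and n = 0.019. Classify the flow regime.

For a triangular section with side slope z = 2: A = zy² = 2×0.955² = 1.824 m²; P = 2y√(1+z²) = 2×0.955×2.236 = 4.271 m.
Hydraulic radius R = A/P = 1.824/4.271 = 0.4271 m.
V = (1/n) R^(2/3) √S = (1/0.019) × 0.4271^(2/3) × √0.0023 = 1.431 m/s. Hydraulic depth D_h = A/T = 1.824/3.82 = 0.4775 m.
Froude number Fr = V/√(g·D_h) = 1.431/√(9.81×0.4775) = 0.661, which is less than 1, so the flow is subcritical.

subcritical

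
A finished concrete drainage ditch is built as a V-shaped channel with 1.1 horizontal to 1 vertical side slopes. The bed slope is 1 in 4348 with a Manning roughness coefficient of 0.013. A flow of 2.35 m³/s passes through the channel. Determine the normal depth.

y_n = 1.61 m

Manning's equation rearranged: A R^(2/3) = nQ / (1·√S) = 0.013 × 2.35 / (√0.00023) = 2.014.
Try y = 1.76 m: A R^(2/3) = 2.56 — too large.
Try y = 1.27 m: A R^(2/3) = 1.072 — too small.
Try y = 1.61 m: A R^(2/3) = 2.019 — ≈ 2.014.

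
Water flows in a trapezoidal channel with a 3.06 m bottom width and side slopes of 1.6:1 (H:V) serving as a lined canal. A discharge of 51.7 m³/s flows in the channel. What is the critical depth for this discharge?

At critical depth, Q² T / (g A³) = 1, i.e. A³/T = Q²/g = 51.7²/9.81 = 272.5.
Trying y = 2.48 m: A³/T = 481.5 — high.
Trying y = 1.87 m: A³/T = 160.3 — low.
Trying y = 2.15 m: A³/T = 274.6 — close enough.

y_c = 2.15 m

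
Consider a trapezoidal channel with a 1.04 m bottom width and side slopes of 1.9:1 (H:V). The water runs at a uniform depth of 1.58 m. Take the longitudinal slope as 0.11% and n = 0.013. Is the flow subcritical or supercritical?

With bottom width b = 1.04 m and side slope z = 1.9: A = (b + zy)y = (1.04 + 1.9×1.58)×1.58 = 6.386 m²; P = b + 2y√(1+z²) = 1.04 + 2×1.58×2.147 = 7.825 m.
Hydraulic radius R = A/P = 6.386/7.825 = 0.8162 m.
V = (1/n) R^(2/3) √S = (1/0.013) × 0.8162^(2/3) × √0.0011 = 2.228 m/s. Hydraulic depth D_h = A/T = 6.386/7.044 = 0.9066 m.
Froude number Fr = V/√(g·D_h) = 2.228/√(9.81×0.9066) = 0.747, which is less than 1, so the flow is subcritical.

subcritical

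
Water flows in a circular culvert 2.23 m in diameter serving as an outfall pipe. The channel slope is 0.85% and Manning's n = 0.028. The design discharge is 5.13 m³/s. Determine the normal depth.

y_n = 1.23 m

Manning's equation rearranged: A R^(2/3) = nQ / (1·√S) = 0.028 × 5.13 / (√0.0085) = 1.558.
Trying y = 1.05 m: A R^(2/3) = 1.193 — too small.
Trying y = 1.23 m: A R^(2/3) = 1.557 — matches.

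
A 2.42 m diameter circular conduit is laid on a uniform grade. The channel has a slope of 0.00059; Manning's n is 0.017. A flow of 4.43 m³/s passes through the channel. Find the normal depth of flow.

y_n = 1.87 m

Manning's equation rearranged: A R^(2/3) = nQ / (1·√S) = 0.017 × 4.43 / (√0.00059) = 3.1.
Trying y = 2.25 m: A R^(2/3) = 3.538 — over.
Trying y = 1.63 m: A R^(2/3) = 2.616 — short.
Trying y = 1.87 m: A R^(2/3) = 3.103 — close enough.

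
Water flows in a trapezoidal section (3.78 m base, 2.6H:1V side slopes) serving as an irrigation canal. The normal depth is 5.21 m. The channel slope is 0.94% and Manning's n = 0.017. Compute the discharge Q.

With bottom width b = 3.78 m and side slope z = 2.6: A = (b + zy)y = (3.78 + 2.6×5.21)×5.21 = 90.27 m²; P = b + 2y√(1+z²) = 3.78 + 2×5.21×2.786 = 32.81 m.
Hydraulic radius R = A/P = 90.27/32.81 = 2.752 m.
Manning's equation: Q = (1/n) A R^(2/3) S^(1/2) = (1/0.017) × 90.27 × 2.752^(2/3) × 0.0094^(1/2) = 1010 m³/s.

Q = 1010 m³/s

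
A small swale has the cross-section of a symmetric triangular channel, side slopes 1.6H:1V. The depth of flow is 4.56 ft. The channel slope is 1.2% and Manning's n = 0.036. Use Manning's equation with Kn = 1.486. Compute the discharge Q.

Q = 233 ft³/s

For a triangular section with side slope z = 1.6: A = zy² = 1.6×4.56² = 33.27 ft²; P = 2y√(1+z²) = 2×4.56×1.887 = 17.21 ft.
Hydraulic radius R = A/P = 33.27/17.21 = 1.933 ft.
Manning's equation: Q = (1.486/n) A R^(2/3) S^(1/2) = (1.486/0.036) × 33.27 × 1.933^(2/3) × 0.012^(1/2) = 233 ft³/s.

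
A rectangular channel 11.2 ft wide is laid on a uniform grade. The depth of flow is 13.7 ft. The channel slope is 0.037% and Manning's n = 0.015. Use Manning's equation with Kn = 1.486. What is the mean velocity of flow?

V = 4.78 ft/s

Flow area A = b·y = 11.2 × 13.7 = 153.4 ft². Wetted perimeter P = b + 2y = 11.2 + 2×13.7 = 38.6 ft.
Hydraulic radius R = A/P = 153.4/38.6 = 3.975 ft.
From Manning's equation, V = (1.486/n) R^(2/3) S^(1/2) = (1.486/0.015) × 3.975^(2/3) × 0.00037^(1/2) = 4.78 ft/s.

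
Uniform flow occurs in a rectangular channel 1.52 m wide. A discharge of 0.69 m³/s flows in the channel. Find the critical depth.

y_c = 0.276 m

For a rectangular channel, critical depth y_c = (q²/g)^(1/3) where q = Q/b = 0.69/1.52 = 0.4539 m²/s.
So y_c = (0.4539²/9.81)^(1/3) = 0.276 m.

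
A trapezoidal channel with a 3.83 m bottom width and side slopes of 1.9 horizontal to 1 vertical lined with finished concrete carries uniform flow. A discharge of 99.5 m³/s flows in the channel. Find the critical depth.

At critical depth, Q² T / (g A³) = 1, i.e. A³/T = Q²/g = 99.5²/9.81 = 1009.
Try y = 3.36 m: A³/T = 2435 — high.
Try y = 2.16 m: A³/T = 418.1 — low.
Try y = 2.7 m: A³/T = 1005 — close enough.

y_c = 2.7 m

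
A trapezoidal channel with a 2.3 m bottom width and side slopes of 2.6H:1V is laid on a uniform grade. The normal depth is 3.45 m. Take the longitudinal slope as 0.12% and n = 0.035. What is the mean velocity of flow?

With bottom width b = 2.3 m and side slope z = 2.6: A = (b + zy)y = (2.3 + 2.6×3.45)×3.45 = 38.88 m²; P = b + 2y√(1+z²) = 2.3 + 2×3.45×2.786 = 21.52 m.
Hydraulic radius R = A/P = 38.88/21.52 = 1.807 m.
From Manning's equation, V = (1/n) R^(2/3) S^(1/2) = (1/0.035) × 1.807^(2/3) × 0.0012^(1/2) = 1.47 m/s.

V = 1.47 m/s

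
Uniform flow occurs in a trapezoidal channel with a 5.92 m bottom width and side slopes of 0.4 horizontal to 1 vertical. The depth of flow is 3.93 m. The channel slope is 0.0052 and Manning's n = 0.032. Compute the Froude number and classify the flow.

With bottom width b = 5.92 m and side slope z = 0.4: A = (b + zy)y = (5.92 + 0.4×3.93)×3.93 = 29.44 m²; P = b + 2y√(1+z²) = 5.92 + 2×3.93×1.077 = 14.39 m.
Hydraulic radius R = A/P = 29.44/14.39 = 2.047 m.
V = (1/n) R^(2/3) √S = (1/0.032) × 2.047^(2/3) × √0.0052 = 3.633 m/s. Hydraulic depth D_h = A/T = 29.44/9.064 = 3.248 m.
Froude number Fr = V/√(g·D_h) = 3.633/√(9.81×3.248) = 0.644, which is less than 1, so the flow is subcritical.

subcritical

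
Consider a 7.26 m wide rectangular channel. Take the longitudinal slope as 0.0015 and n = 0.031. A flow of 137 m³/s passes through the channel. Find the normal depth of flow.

Manning's equation rearranged: A R^(2/3) = nQ / (1·√S) = 0.031 × 137 / (√0.0015) = 109.7.
Try y = 5.71 m: A R^(2/3) = 70.53 — low.
Try y = 9.88 m: A R^(2/3) = 137.5 — high.
Try y = 8.17 m: A R^(2/3) = 109.6 — ≈ 109.7.

y_n = 8.17 m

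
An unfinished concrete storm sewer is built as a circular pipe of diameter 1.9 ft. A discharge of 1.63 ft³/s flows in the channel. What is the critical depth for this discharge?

y_c = 0.448 ft

At critical depth, Q² T / (g A³) = 1, i.e. A³/T = Q²/g = 1.63²/32.2 = 0.08251.
Trying y = 0.367 ft: A³/T = 0.03776 — short.
Trying y = 0.553 ft: A³/T = 0.187 — over.
Trying y = 0.448 ft: A³/T = 0.08238 — matches.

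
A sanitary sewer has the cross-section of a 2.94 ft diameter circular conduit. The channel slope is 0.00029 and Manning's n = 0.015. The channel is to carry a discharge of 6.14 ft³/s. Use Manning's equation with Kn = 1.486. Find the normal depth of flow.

Manning's equation rearranged: A R^(2/3) = nQ / (1.486·√S) = 0.015 × 6.14 / (1.486 × √0.00029) = 3.64.
Try y = 2.15 ft: A R^(2/3) = 4.892 — over.
Try y = 1.21 ft: A R^(2/3) = 1.963 — short.
Try y = 1.74 ft: A R^(2/3) = 3.637 — close enough.

y_n = 1.74 ft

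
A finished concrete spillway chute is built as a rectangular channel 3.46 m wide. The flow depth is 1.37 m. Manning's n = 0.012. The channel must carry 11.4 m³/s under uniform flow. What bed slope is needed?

Flow area A = b·y = 3.46 × 1.37 = 4.74 m². Wetted perimeter P = b + 2y = 3.46 + 2×1.37 = 6.2 m.
Hydraulic radius R = A/P = 4.74/6.2 = 0.7645 m.
From Manning's equation, S = [nQ / (1 A R^(2/3))]² = [0.012 × 11.4 / (1 × 4.74 × 0.7645^(2/3))]² = 0.00119.

S = 0.00119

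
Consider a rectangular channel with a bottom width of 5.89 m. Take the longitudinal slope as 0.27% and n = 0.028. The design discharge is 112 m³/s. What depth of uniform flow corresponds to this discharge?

y_n = 6.42 m

Manning's equation rearranged: A R^(2/3) = nQ / (1·√S) = 0.028 × 112 / (√0.0027) = 60.35.
Try y = 7.82 m: A R^(2/3) = 76.47 — over.
Try y = 5.55 m: A R^(2/3) = 50.57 — short.
Try y = 6.42 m: A R^(2/3) = 60.4 — ≈ 60.35.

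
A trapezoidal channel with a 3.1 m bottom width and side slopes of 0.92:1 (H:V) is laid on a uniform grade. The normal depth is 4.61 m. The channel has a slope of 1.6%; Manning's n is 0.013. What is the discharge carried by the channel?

Q = 551 m³/s

With bottom width b = 3.1 m and side slope z = 0.92: A = (b + zy)y = (3.1 + 0.92×4.61)×4.61 = 33.84 m²; P = b + 2y√(1+z²) = 3.1 + 2×4.61×1.359 = 15.63 m.
Hydraulic radius R = A/P = 33.84/15.63 = 2.165 m.
Manning's equation: Q = (1/n) A R^(2/3) S^(1/2) = (1/0.013) × 33.84 × 2.165^(2/3) × 0.016^(1/2) = 551 m³/s.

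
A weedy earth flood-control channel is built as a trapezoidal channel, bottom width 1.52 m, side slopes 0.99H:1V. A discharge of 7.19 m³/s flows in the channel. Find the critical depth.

y_c = 1.04 m

At critical depth, Q² T / (g A³) = 1, i.e. A³/T = Q²/g = 7.19²/9.81 = 5.27.
Trying y = 0.783 m: A³/T = 1.89 — short.
Trying y = 1.04 m: A³/T = 5.209 — matches.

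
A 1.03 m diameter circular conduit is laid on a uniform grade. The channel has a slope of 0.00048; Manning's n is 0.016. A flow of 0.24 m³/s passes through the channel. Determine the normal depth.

y_n = 0.527 m

Manning's equation rearranged: A R^(2/3) = nQ / (1·√S) = 0.016 × 0.24 / (√0.00048) = 0.1753.
At y = 0.669 m: A R^(2/3) = 0.2548 — high.
At y = 0.412 m: A R^(2/3) = 0.1136 — low.
At y = 0.527 m: A R^(2/3) = 0.1753 — close enough.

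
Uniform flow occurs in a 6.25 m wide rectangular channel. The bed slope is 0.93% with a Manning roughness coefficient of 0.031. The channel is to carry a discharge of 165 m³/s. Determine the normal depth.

y_n = 5.39 m

Manning's equation rearranged: A R^(2/3) = nQ / (1·√S) = 0.031 × 165 / (√0.0093) = 53.04.
Trying y = 4.47 m: A R^(2/3) = 41.94 — short.
Trying y = 5.39 m: A R^(2/3) = 53.08 — close enough.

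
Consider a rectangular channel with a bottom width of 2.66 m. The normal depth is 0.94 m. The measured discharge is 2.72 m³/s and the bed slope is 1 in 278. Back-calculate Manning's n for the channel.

Flow area A = b·y = 2.66 × 0.94 = 2.5 m². Wetted perimeter P = b + 2y = 2.66 + 2×0.94 = 4.54 m.
Hydraulic radius R = A/P = 2.5/4.54 = 0.5507 m.
Rearranging Manning's equation: n = (1/Q) A R^(2/3) S^(1/2) = (1/2.72) × 2.5 × 0.5507^(2/3) × √0.003597 = 0.037.

n = 0.037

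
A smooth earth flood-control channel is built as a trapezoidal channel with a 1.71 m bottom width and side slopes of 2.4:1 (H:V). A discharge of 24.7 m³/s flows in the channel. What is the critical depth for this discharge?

y_c = 1.53 m

At critical depth, Q² T / (g A³) = 1, i.e. A³/T = Q²/g = 24.7²/9.81 = 62.19.
At y = 1.09 m: A³/T = 15.1 — short.
At y = 1.53 m: A³/T = 61.67 — matches.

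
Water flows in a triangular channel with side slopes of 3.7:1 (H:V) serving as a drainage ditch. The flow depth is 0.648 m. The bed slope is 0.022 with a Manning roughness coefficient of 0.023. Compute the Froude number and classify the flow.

For a triangular section with side slope z = 3.7: A = zy² = 3.7×0.648² = 1.554 m²; P = 2y√(1+z²) = 2×0.648×3.833 = 4.967 m.
Hydraulic radius R = A/P = 1.554/4.967 = 0.3128 m.
V = (1/n) R^(2/3) √S = (1/0.023) × 0.3128^(2/3) × √0.022 = 2.971 m/s. Hydraulic depth D_h = A/T = 1.554/4.795 = 0.324 m.
Froude number Fr = V/√(g·D_h) = 2.971/√(9.81×0.324) = 1.67, which is greater than 1, so the flow is supercritical.

supercritical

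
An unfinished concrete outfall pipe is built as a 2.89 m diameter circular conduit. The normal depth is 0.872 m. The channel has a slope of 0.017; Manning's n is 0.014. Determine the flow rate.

For a circular section of diameter D = 2.89 m at depth y = 0.872 m, the central angle is θ = 2 arccos(1 − 2y/D) = 2.326 rad. Then A = (D²/8)(θ − sin θ) = 1.668 m² and P = Dθ/2 = 3.361 m.
Hydraulic radius R = A/P = 1.668/3.361 = 0.4964 m.
Manning's equation: Q = (1/n) A R^(2/3) S^(1/2) = (1/0.014) × 1.668 × 0.4964^(2/3) × 0.017^(1/2) = 9.74 m³/s.

Q = 9.74 m³/s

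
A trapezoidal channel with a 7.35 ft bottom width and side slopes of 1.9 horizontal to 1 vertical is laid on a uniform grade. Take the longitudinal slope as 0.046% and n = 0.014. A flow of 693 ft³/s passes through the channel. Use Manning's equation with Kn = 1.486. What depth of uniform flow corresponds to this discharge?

y_n = 6.52 ft

Manning's equation rearranged: A R^(2/3) = nQ / (1.486·√S) = 0.014 × 693 / (1.486 × √0.00046) = 304.4.
At y = 7.68 ft: A R^(2/3) = 437.2 — too large.
At y = 5.07 ft: A R^(2/3) = 177.4 — too small.
At y = 6.52 ft: A R^(2/3) = 304.6 — close enough.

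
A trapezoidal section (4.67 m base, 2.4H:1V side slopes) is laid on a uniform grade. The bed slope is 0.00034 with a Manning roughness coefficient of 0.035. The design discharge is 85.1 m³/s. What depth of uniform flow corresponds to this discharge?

y_n = 4.99 m

Manning's equation rearranged: A R^(2/3) = nQ / (1·√S) = 0.035 × 85.1 / (√0.00034) = 161.5.
Trying y = 3.59 m: A R^(2/3) = 76.81 — short.
Trying y = 4.99 m: A R^(2/3) = 161.6 — matches.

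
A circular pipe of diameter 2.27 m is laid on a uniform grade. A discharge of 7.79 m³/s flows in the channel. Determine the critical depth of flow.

y_c = 1.3 m

At critical depth, Q² T / (g A³) = 1, i.e. A³/T = Q²/g = 7.79²/9.81 = 6.186.
Trying y = 1.66 m: A³/T = 15.85 — over.
Trying y = 1.07 m: A³/T = 2.914 — short.
Trying y = 1.3 m: A³/T = 6.13 — close enough.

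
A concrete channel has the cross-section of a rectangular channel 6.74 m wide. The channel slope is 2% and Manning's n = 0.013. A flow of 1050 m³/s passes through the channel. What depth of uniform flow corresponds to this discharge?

Manning's equation rearranged: A R^(2/3) = nQ / (1·√S) = 0.013 × 1050 / (√0.02) = 96.52.
Trying y = 5.82 m: A R^(2/3) = 65.02 — short.
Trying y = 8.84 m: A R^(2/3) = 108 — over.
Trying y = 8.04 m: A R^(2/3) = 96.45 — matches.

y_n = 8.04 m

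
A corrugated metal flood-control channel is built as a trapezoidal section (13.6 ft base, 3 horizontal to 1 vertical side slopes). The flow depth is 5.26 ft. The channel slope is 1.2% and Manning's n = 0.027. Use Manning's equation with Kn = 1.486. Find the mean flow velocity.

V = 13.4 ft/s

With bottom width b = 13.6 ft and side slope z = 3: A = (b + zy)y = (13.6 + 3×5.26)×5.26 = 154.5 ft²; P = b + 2y√(1+z²) = 13.6 + 2×5.26×3.162 = 46.87 ft.
Hydraulic radius R = A/P = 154.5/46.87 = 3.297 ft.
From Manning's equation, V = (1.486/n) R^(2/3) S^(1/2) = (1.486/0.027) × 3.297^(2/3) × 0.012^(1/2) = 13.4 ft/s.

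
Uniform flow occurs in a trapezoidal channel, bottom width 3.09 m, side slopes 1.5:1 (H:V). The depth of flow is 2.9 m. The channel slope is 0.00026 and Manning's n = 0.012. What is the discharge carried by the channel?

With bottom width b = 3.09 m and side slope z = 1.5: A = (b + zy)y = (3.09 + 1.5×2.9)×2.9 = 21.58 m²; P = b + 2y√(1+z²) = 3.09 + 2×2.9×1.803 = 13.55 m.
Hydraulic radius R = A/P = 21.58/13.55 = 1.593 m.
Manning's equation: Q = (1/n) A R^(2/3) S^(1/2) = (1/0.012) × 21.58 × 1.593^(2/3) × 0.00026^(1/2) = 39.5 m³/s.

Q = 39.5 m³/s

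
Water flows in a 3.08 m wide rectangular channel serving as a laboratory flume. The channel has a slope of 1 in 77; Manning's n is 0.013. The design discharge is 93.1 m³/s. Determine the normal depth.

y_n = 3.33 m

Manning's equation rearranged: A R^(2/3) = nQ / (1·√S) = 0.013 × 93.1 / (√0.01299) = 10.62.
At y = 2.78 m: A R^(2/3) = 8.511 — short.
At y = 3.86 m: A R^(2/3) = 12.67 — over.
At y = 3.33 m: A R^(2/3) = 10.62 — matches.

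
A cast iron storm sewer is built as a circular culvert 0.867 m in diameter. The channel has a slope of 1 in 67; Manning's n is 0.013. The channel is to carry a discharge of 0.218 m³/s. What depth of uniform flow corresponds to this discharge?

Manning's equation rearranged: A R^(2/3) = nQ / (1·√S) = 0.013 × 0.218 / (√0.01493) = 0.0232.
At y = 0.244 m: A R^(2/3) = 0.03684 — over.
At y = 0.193 m: A R^(2/3) = 0.02315 — matches.

y_n = 0.193 m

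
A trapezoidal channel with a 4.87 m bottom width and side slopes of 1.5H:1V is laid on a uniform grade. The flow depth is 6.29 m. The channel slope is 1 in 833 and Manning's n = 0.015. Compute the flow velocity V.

V = 5.08 m/s

With bottom width b = 4.87 m and side slope z = 1.5: A = (b + zy)y = (4.87 + 1.5×6.29)×6.29 = 89.98 m²; P = b + 2y√(1+z²) = 4.87 + 2×6.29×1.803 = 27.55 m.
Hydraulic radius R = A/P = 89.98/27.55 = 3.266 m.
From Manning's equation, V = (1/n) R^(2/3) S^(1/2) = (1/0.015) × 3.266^(2/3) × 0.0012^(1/2) = 5.08 m/s.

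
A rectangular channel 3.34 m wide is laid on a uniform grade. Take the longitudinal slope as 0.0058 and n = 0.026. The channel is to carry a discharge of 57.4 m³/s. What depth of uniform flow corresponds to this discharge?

y_n = 5.04 m

Manning's equation rearranged: A R^(2/3) = nQ / (1·√S) = 0.026 × 57.4 / (√0.0058) = 19.6.
Trying y = 5.48 m: A R^(2/3) = 21.58 — high.
Trying y = 5.04 m: A R^(2/3) = 19.58 — matches.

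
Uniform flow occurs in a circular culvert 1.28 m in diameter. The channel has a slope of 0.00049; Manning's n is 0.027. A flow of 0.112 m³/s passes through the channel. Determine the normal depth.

y_n = 0.415 m

Manning's equation rearranged: A R^(2/3) = nQ / (1·√S) = 0.027 × 0.112 / (√0.00049) = 0.1366.
At y = 0.52 m: A R^(2/3) = 0.2087 — too large.
At y = 0.415 m: A R^(2/3) = 0.1369 — ≈ 0.1366.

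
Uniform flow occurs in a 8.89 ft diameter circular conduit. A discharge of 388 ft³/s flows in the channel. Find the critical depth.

y_c = 4.85 ft

At critical depth, Q² T / (g A³) = 1, i.e. A³/T = Q²/g = 388²/32.2 = 4675.
Trying y = 3.9 ft: A³/T = 2039 — short.
Trying y = 6.1 ft: A³/T = 11340 — over.
Trying y = 4.85 ft: A³/T = 4692 — matches.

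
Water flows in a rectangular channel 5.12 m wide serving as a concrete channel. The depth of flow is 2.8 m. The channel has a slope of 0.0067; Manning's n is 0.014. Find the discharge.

Flow area A = b·y = 5.12 × 2.8 = 14.34 m². Wetted perimeter P = b + 2y = 5.12 + 2×2.8 = 10.72 m.
Hydraulic radius R = A/P = 14.34/10.72 = 1.337 m.
Manning's equation: Q = (1/n) A R^(2/3) S^(1/2) = (1/0.014) × 14.34 × 1.337^(2/3) × 0.0067^(1/2) = 102 m³/s.

Q = 102 m³/s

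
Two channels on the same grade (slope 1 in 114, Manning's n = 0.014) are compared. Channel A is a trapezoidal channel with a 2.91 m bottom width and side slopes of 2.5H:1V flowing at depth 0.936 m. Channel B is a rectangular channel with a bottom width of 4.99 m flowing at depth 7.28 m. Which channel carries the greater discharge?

channel B

Channel A: With bottom width b = 2.91 m and side slope z = 2.5: A = (b + zy)y = (2.91 + 2.5×0.936)×0.936 = 4.914 m²; P = b + 2y√(1+z²) = 2.91 + 2×0.936×2.693 = 7.951 m. Hydraulic radius R = A/P = 4.914/7.951 = 0.6181 m. Q_A = (1/0.014)·4.914·0.6181^(2/3)·√0.008772 = 23.85 m³/s.
Channel B: Flow area A = b·y = 4.99 × 7.28 = 36.33 m². Wetted perimeter P = b + 2y = 4.99 + 2×7.28 = 19.55 m. Hydraulic radius R = A/P = 36.33/19.55 = 1.858 m. Q_B = (1/0.014)·36.33·1.858^(2/3)·√0.008772 = 367.3 m³/s.
Q_A = 23.85 m³/s vs Q_B = 367.3 m³/s, so channel B carries more.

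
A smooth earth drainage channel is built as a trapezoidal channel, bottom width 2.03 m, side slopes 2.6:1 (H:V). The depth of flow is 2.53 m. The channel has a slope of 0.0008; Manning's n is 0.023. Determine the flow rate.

With bottom width b = 2.03 m and side slope z = 2.6: A = (b + zy)y = (2.03 + 2.6×2.53)×2.53 = 21.78 m²; P = b + 2y√(1+z²) = 2.03 + 2×2.53×2.786 = 16.13 m.
Hydraulic radius R = A/P = 21.78/16.13 = 1.351 m.
Manning's equation: Q = (1/n) A R^(2/3) S^(1/2) = (1/0.023) × 21.78 × 1.351^(2/3) × 0.0008^(1/2) = 32.7 m³/s.

Q = 32.7 m³/s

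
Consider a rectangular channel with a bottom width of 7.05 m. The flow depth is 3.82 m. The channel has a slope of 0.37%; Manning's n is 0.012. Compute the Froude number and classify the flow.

supercritical

Flow area A = b·y = 7.05 × 3.82 = 26.93 m². Wetted perimeter P = b + 2y = 7.05 + 2×3.82 = 14.69 m.
Hydraulic radius R = A/P = 26.93/14.69 = 1.833 m.
V = (1/n) R^(2/3) √S = (1/0.012) × 1.833^(2/3) × √0.0037 = 7.593 m/s. Hydraulic depth D_h = A/T = 26.93/7.05 = 3.82 m.
Froude number Fr = V/√(g·D_h) = 7.593/√(9.81×3.82) = 1.24, which is greater than 1, so the flow is supercritical.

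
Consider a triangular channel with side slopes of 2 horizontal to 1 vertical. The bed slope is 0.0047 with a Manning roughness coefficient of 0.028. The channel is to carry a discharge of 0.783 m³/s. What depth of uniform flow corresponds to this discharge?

y_n = 0.615 m

Manning's equation rearranged: A R^(2/3) = nQ / (1·√S) = 0.028 × 0.783 / (√0.0047) = 0.3198.
Try y = 0.752 m: A R^(2/3) = 0.547 — over.
Try y = 0.51 m: A R^(2/3) = 0.1942 — short.
Try y = 0.615 m: A R^(2/3) = 0.3199 — close enough.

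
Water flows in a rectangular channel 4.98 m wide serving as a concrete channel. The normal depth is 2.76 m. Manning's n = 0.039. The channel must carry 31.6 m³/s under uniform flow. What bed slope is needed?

S = 0.00561

Flow area A = b·y = 4.98 × 2.76 = 13.74 m². Wetted perimeter P = b + 2y = 4.98 + 2×2.76 = 10.5 m.
Hydraulic radius R = A/P = 13.74/10.5 = 1.309 m.
From Manning's equation, S = [nQ / (1 A R^(2/3))]² = [0.039 × 31.6 / (1 × 13.74 × 1.309^(2/3))]² = 0.00561.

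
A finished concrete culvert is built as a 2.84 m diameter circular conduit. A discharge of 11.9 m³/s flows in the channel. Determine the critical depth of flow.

At critical depth, Q² T / (g A³) = 1, i.e. A³/T = Q²/g = 11.9²/9.81 = 14.44.
At y = 1.79 m: A³/T = 27.14 — over.
At y = 1.24 m: A³/T = 6.662 — short.
At y = 1.52 m: A³/T = 14.51 — matches.

y_c = 1.52 m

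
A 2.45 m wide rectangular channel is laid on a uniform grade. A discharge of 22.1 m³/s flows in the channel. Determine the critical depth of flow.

For a rectangular channel, critical depth y_c = (q²/g)^(1/3) where q = Q/b = 22.1/2.45 = 9.02 m²/s.
So y_c = (9.02²/9.81)^(1/3) = 2.02 m.

y_c = 2.02 m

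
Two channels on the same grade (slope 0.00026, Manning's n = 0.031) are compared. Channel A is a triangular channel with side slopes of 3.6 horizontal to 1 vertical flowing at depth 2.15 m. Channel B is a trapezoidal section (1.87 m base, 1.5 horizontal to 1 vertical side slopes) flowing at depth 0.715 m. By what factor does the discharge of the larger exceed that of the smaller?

13.3

Channel A: For a triangular section with side slope z = 3.6: A = zy² = 3.6×2.15² = 16.64 m²; P = 2y√(1+z²) = 2×2.15×3.736 = 16.07 m. Hydraulic radius R = A/P = 16.64/16.07 = 1.036 m. Q_A = (1/0.031)·16.64·1.036^(2/3)·√0.00026 = 8.861 m³/s.
Channel B: With bottom width b = 1.87 m and side slope z = 1.5: A = (b + zy)y = (1.87 + 1.5×0.715)×0.715 = 2.104 m²; P = b + 2y√(1+z²) = 1.87 + 2×0.715×1.803 = 4.448 m. Hydraulic radius R = A/P = 2.104/4.448 = 0.473 m. Q_B = (1/0.031)·2.104·0.473^(2/3)·√0.00026 = 0.6643 m³/s.
The larger discharge is 8.861 m³/s and the smaller is 0.6643 m³/s; the ratio is 13.3.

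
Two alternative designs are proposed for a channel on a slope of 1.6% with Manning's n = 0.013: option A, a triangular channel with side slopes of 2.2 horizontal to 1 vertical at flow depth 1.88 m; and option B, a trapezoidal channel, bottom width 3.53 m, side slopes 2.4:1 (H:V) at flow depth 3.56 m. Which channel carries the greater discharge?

Channel A: For a triangular section with side slope z = 2.2: A = zy² = 2.2×1.88² = 7.776 m²; P = 2y√(1+z²) = 2×1.88×2.417 = 9.086 m. Hydraulic radius R = A/P = 7.776/9.086 = 0.8557 m. Q_A = (1/0.013)·7.776·0.8557^(2/3)·√0.016 = 68.19 m³/s.
Channel B: With bottom width b = 3.53 m and side slope z = 2.4: A = (b + zy)y = (3.53 + 2.4×3.56)×3.56 = 42.98 m²; P = b + 2y√(1+z²) = 3.53 + 2×3.56×2.6 = 22.04 m. Hydraulic radius R = A/P = 42.98/22.04 = 1.95 m. Q_B = (1/0.013)·42.98·1.95^(2/3)·√0.016 = 652.8 m³/s.
Q_A = 68.19 m³/s vs Q_B = 652.8 m³/s, so channel B carries more.

channel B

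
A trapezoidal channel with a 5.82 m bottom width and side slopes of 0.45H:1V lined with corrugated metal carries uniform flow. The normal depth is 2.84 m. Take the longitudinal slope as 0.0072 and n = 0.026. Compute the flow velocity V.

V = 4.6 m/s

With bottom width b = 5.82 m and side slope z = 0.45: A = (b + zy)y = (5.82 + 0.45×2.84)×2.84 = 20.16 m²; P = b + 2y√(1+z²) = 5.82 + 2×2.84×1.097 = 12.05 m.
Hydraulic radius R = A/P = 20.16/12.05 = 1.673 m.
From Manning's equation, V = (1/n) R^(2/3) S^(1/2) = (1/0.026) × 1.673^(2/3) × 0.0072^(1/2) = 4.6 m/s.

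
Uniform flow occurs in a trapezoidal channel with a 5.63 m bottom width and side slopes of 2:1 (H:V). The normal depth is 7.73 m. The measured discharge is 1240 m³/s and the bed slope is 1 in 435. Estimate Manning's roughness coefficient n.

n = 0.016

With bottom width b = 5.63 m and side slope z = 2: A = (b + zy)y = (5.63 + 2×7.73)×7.73 = 163 m²; P = b + 2y√(1+z²) = 5.63 + 2×7.73×2.236 = 40.2 m.
Hydraulic radius R = A/P = 163/40.2 = 4.055 m.
Rearranging Manning's equation: n = (1/Q) A R^(2/3) S^(1/2) = (1/1240) × 163 × 4.055^(2/3) × √0.002299 = 0.016.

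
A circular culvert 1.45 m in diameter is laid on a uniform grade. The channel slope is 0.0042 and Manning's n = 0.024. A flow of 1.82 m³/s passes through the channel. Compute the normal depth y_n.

Manning's equation rearranged: A R^(2/3) = nQ / (1·√S) = 0.024 × 1.82 / (√0.0042) = 0.674.
Trying y = 1.07 m: A R^(2/3) = 0.751 — high.
Trying y = 0.754 m: A R^(2/3) = 0.4484 — low.
Trying y = 0.984 m: A R^(2/3) = 0.6744 — close enough.

y_n = 0.984 m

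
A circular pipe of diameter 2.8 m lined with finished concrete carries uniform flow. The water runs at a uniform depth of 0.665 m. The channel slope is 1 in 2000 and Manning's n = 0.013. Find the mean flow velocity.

For a circular section of diameter D = 2.8 m at depth y = 0.665 m, the central angle is θ = 2 arccos(1 − 2y/D) = 2.036 rad. Then A = (D²/8)(θ − sin θ) = 1.12 m² and P = Dθ/2 = 2.851 m.
Hydraulic radius R = A/P = 1.12/2.851 = 0.3928 m.
From Manning's equation, V = (1/n) R^(2/3) S^(1/2) = (1/0.013) × 0.3928^(2/3) × 0.0005^(1/2) = 0.923 m/s.

V = 0.923 m/s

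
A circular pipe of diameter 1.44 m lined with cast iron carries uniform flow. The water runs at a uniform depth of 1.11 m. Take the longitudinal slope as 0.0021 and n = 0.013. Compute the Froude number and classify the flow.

For a circular section of diameter D = 1.44 m at depth y = 1.11 m, the central angle is θ = 2 arccos(1 − 2y/D) = 4.286 rad. Then A = (D²/8)(θ − sin θ) = 1.347 m² and P = Dθ/2 = 3.086 m.
Hydraulic radius R = A/P = 1.347/3.086 = 0.4365 m.
V = (1/n) R^(2/3) √S = (1/0.013) × 0.4365^(2/3) × √0.0021 = 2.028 m/s. Hydraulic depth D_h = A/T = 1.347/1.21 = 1.113 m.
Froude number Fr = V/√(g·D_h) = 2.028/√(9.81×1.113) = 0.614, which is less than 1, so the flow is subcritical.

subcritical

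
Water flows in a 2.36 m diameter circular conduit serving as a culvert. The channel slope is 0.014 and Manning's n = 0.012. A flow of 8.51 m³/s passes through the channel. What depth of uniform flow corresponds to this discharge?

Manning's equation rearranged: A R^(2/3) = nQ / (1·√S) = 0.012 × 8.51 / (√0.014) = 0.8631.
Try y = 0.655 m: A R^(2/3) = 0.5179 — low.
Try y = 0.971 m: A R^(2/3) = 1.092 — high.
Try y = 0.855 m: A R^(2/3) = 0.8633 — matches.

y_n = 0.855 m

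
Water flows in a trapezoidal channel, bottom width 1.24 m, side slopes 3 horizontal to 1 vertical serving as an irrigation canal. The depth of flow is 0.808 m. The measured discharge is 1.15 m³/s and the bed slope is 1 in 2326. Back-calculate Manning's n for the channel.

With bottom width b = 1.24 m and side slope z = 3: A = (b + zy)y = (1.24 + 3×0.808)×0.808 = 2.961 m²; P = b + 2y√(1+z²) = 1.24 + 2×0.808×3.162 = 6.35 m.
Hydraulic radius R = A/P = 2.961/6.35 = 0.4662 m.
Rearranging Manning's equation: n = (1/Q) A R^(2/3) S^(1/2) = (1/1.15) × 2.961 × 0.4662^(2/3) × √0.0004299 = 0.0321.

n = 0.0321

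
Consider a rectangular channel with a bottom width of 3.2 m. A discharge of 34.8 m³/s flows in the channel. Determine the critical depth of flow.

For a rectangular channel, critical depth y_c = (q²/g)^(1/3) where q = Q/b = 34.8/3.2 = 10.87 m²/s.
So y_c = (10.87²/9.81)^(1/3) = 2.29 m.

y_c = 2.29 m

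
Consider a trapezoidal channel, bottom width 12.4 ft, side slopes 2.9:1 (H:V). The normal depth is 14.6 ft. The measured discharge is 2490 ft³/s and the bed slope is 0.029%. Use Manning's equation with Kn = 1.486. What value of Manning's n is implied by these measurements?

With bottom width b = 12.4 ft and side slope z = 2.9: A = (b + zy)y = (12.4 + 2.9×14.6)×14.6 = 799.2 ft²; P = b + 2y√(1+z²) = 12.4 + 2×14.6×3.068 = 102 ft.
Hydraulic radius R = A/P = 799.2/102 = 7.837 ft.
Rearranging Manning's equation: n = (1.486/Q) A R^(2/3) S^(1/2) = (1.486/2490) × 799.2 × 7.837^(2/3) × √0.00029 = 0.032.

n = 0.032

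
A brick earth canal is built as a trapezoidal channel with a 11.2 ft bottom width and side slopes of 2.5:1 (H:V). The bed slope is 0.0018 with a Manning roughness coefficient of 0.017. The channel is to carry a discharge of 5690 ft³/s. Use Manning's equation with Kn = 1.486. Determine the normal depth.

y_n = 11.4 ft

Manning's equation rearranged: A R^(2/3) = nQ / (1.486·√S) = 0.017 × 5690 / (1.486 × √0.0018) = 1534.
At y = 12.6 ft: A R^(2/3) = 1932 — high.
At y = 11.4 ft: A R^(2/3) = 1533 — close enough.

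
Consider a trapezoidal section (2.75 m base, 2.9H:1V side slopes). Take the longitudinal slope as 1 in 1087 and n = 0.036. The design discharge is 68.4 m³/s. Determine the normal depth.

y_n = 3.76 m

Manning's equation rearranged: A R^(2/3) = nQ / (1·√S) = 0.036 × 68.4 / (√0.00092) = 81.18.
Try y = 2.99 m: A R^(2/3) = 47.08 — too small.
Try y = 4.12 m: A R^(2/3) = 101.2 — too large.
Try y = 3.76 m: A R^(2/3) = 81.18 — close enough.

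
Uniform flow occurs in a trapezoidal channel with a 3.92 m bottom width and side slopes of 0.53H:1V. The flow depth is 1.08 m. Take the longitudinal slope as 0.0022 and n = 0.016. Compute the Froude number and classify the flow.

subcritical

With bottom width b = 3.92 m and side slope z = 0.53: A = (b + zy)y = (3.92 + 0.53×1.08)×1.08 = 4.852 m²; P = b + 2y√(1+z²) = 3.92 + 2×1.08×1.132 = 6.365 m.
Hydraulic radius R = A/P = 4.852/6.365 = 0.7623 m.
V = (1/n) R^(2/3) √S = (1/0.016) × 0.7623^(2/3) × √0.0022 = 2.446 m/s. Hydraulic depth D_h = A/T = 4.852/5.065 = 0.9579 m.
Froude number Fr = V/√(g·D_h) = 2.446/√(9.81×0.9579) = 0.798, which is less than 1, so the flow is subcritical.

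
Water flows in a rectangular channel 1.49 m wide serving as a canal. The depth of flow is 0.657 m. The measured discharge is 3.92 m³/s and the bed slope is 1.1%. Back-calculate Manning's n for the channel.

n = 0.013

Flow area A = b·y = 1.49 × 0.657 = 0.9789 m². Wetted perimeter P = b + 2y = 1.49 + 2×0.657 = 2.804 m.
Hydraulic radius R = A/P = 0.9789/2.804 = 0.3491 m.
Rearranging Manning's equation: n = (1/Q) A R^(2/3) S^(1/2) = (1/3.92) × 0.9789 × 0.3491^(2/3) × √0.011 = 0.013.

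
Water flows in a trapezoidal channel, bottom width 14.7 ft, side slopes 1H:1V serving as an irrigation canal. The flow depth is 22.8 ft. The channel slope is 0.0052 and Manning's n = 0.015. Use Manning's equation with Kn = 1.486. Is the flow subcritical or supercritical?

supercritical

With bottom width b = 14.7 ft and side slope z = 1: A = (b + zy)y = (14.7 + 1×22.8)×22.8 = 855 ft²; P = b + 2y√(1+z²) = 14.7 + 2×22.8×1.414 = 79.19 ft.
Hydraulic radius R = A/P = 855/79.19 = 10.8 ft.
V = (1.486/n) R^(2/3) √S = (1.486/0.015) × 10.8^(2/3) × √0.0052 = 34.9 ft/s. Hydraulic depth D_h = A/T = 855/60.3 = 14.18 ft.
Froude number Fr = V/√(g·D_h) = 34.9/√(32.2×14.18) = 1.63, which is greater than 1, so the flow is supercritical.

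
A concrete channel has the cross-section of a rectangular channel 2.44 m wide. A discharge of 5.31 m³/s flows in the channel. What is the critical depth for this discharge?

y_c = 0.784 m

For a rectangular channel, critical depth y_c = (q²/g)^(1/3) where q = Q/b = 5.31/2.44 = 2.176 m²/s.
So y_c = (2.176²/9.81)^(1/3) = 0.784 m.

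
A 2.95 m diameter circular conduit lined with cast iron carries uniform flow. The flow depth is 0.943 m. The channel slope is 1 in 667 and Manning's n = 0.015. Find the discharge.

Q = 3.19 m³/s

For a circular section of diameter D = 2.95 m at depth y = 0.943 m, the central angle is θ = 2 arccos(1 − 2y/D) = 2.404 rad. Then A = (D²/8)(θ − sin θ) = 1.883 m² and P = Dθ/2 = 3.545 m.
Hydraulic radius R = A/P = 1.883/3.545 = 0.5311 m.
Manning's equation: Q = (1/n) A R^(2/3) S^(1/2) = (1/0.015) × 1.883 × 0.5311^(2/3) × 0.001499^(1/2) = 3.19 m³/s.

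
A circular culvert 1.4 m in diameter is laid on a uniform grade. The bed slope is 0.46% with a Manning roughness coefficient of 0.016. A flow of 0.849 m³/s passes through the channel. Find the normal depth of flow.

Manning's equation rearranged: A R^(2/3) = nQ / (1·√S) = 0.016 × 0.849 / (√0.0046) = 0.2003.
At y = 0.353 m: A R^(2/3) = 0.1065 — low.
At y = 0.604 m: A R^(2/3) = 0.2954 — high.
At y = 0.489 m: A R^(2/3) = 0.2003 — close enough.

y_n = 0.489 m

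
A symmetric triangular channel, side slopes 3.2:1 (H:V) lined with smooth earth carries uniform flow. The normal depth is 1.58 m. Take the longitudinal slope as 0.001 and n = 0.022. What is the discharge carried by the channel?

Q = 9.51 m³/s

For a triangular section with side slope z = 3.2: A = zy² = 3.2×1.58² = 7.988 m²; P = 2y√(1+z²) = 2×1.58×3.353 = 10.59 m.
Hydraulic radius R = A/P = 7.988/10.59 = 0.754 m.
Manning's equation: Q = (1/n) A R^(2/3) S^(1/2) = (1/0.022) × 7.988 × 0.754^(2/3) × 0.001^(1/2) = 9.51 m³/s.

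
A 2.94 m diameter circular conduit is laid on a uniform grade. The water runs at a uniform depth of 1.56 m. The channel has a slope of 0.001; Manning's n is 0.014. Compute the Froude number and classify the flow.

subcritical

For a circular section of diameter D = 2.94 m at depth y = 1.56 m, the central angle is θ = 2 arccos(1 − 2y/D) = 3.264 rad. Then A = (D²/8)(θ − sin θ) = 3.659 m² and P = Dθ/2 = 4.798 m.
Hydraulic radius R = A/P = 3.659/4.798 = 0.7625 m.
V = (1/n) R^(2/3) √S = (1/0.014) × 0.7625^(2/3) × √0.001 = 1.885 m/s. Hydraulic depth D_h = A/T = 3.659/2.934 = 1.247 m.
Froude number Fr = V/√(g·D_h) = 1.885/√(9.81×1.247) = 0.539, which is less than 1, so the flow is subcritical.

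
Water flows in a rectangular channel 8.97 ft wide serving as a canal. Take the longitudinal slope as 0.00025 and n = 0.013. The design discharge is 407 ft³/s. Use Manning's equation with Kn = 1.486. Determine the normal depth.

Manning's equation rearranged: A R^(2/3) = nQ / (1.486·√S) = 0.013 × 407 / (1.486 × √0.00025) = 225.2.
At y = 14.4 ft: A R^(2/3) = 293.2 — over.
At y = 11.5 ft: A R^(2/3) = 225.2 — matches.

y_n = 11.5 ft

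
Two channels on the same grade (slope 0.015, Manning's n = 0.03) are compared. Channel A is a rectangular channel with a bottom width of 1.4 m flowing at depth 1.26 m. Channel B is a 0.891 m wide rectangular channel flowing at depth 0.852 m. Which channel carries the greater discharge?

Channel A: Flow area A = b·y = 1.4 × 1.26 = 1.764 m². Wetted perimeter P = b + 2y = 1.4 + 2×1.26 = 3.92 m. Hydraulic radius R = A/P = 1.764/3.92 = 0.45 m. Q_A = (1/0.03)·1.764·0.45^(2/3)·√0.015 = 4.229 m³/s.
Channel B: Flow area A = b·y = 0.891 × 0.852 = 0.7591 m². Wetted perimeter P = b + 2y = 0.891 + 2×0.852 = 2.595 m. Hydraulic radius R = A/P = 0.7591/2.595 = 0.2925 m. Q_B = (1/0.03)·0.7591·0.2925^(2/3)·√0.015 = 1.366 m³/s.
Q_A = 4.229 m³/s vs Q_B = 1.366 m³/s, so channel A carries more.

channel A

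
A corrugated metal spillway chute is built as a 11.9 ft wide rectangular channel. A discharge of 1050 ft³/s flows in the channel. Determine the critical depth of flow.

For a rectangular channel, critical depth y_c = (q²/g)^(1/3) where q = Q/b = 1050/11.9 = 88.24 ft²/s.
So y_c = (88.24²/32.2)^(1/3) = 6.23 ft.

y_c = 6.23 ft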